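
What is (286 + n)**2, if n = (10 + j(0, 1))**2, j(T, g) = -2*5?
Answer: 81796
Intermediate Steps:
j(T, g) = -10
n = 0 (n = (10 - 10)**2 = 0**2 = 0)
(286 + n)**2 = (286 + 0)**2 = 286**2 = 81796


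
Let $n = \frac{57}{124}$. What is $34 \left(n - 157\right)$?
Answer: $- \frac{329987}{62} \approx -5322.4$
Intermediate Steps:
$n = \frac{57}{124}$ ($n = 57 \cdot \frac{1}{124} = \frac{57}{124} \approx 0.45968$)
$34 \left(n - 157\right) = 34 \left(\frac{57}{124} - 157\right) = 34 \left(- \frac{19411}{124}\right) = - \frac{329987}{62}$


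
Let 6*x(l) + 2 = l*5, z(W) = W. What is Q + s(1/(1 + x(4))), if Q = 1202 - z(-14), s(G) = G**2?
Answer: 19457/16 ≈ 1216.1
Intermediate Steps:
x(l) = -1/3 + 5*l/6 (x(l) = -1/3 + (l*5)/6 = -1/3 + (5*l)/6 = -1/3 + 5*l/6)
Q = 1216 (Q = 1202 - 1*(-14) = 1202 + 14 = 1216)
Q + s(1/(1 + x(4))) = 1216 + (1/(1 + (-1/3 + (5/6)*4)))**2 = 1216 + (1/(1 + (-1/3 + 10/3)))**2 = 1216 + (1/(1 + 3))**2 = 1216 + (1/4)**2 = 1216 + 1/16 = 19457/16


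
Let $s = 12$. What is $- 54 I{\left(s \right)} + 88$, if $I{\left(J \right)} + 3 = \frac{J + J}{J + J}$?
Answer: $196$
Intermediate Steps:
$I{\left(J \right)} = -2$ ($I{\left(J \right)} = -3 + \frac{J + J}{J + J} = -3 + \frac{2 J}{2 J} = -3 + 2 J \frac{1}{2 J} = -3 + 1 = -2$)
$- 54 I{\left(s \right)} + 88 = \left(-54\right) \left(-2\right) + 88 = 108 + 88 = 196$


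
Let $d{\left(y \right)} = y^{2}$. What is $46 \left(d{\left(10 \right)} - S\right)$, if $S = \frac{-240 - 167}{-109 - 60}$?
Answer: $\frac{758678}{169} \approx 4489.2$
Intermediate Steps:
$S = \frac{407}{169}$ ($S = - \frac{407}{-169} = \left(-407\right) \left(- \frac{1}{169}\right) = \frac{407}{169} \approx 2.4083$)
$46 \left(d{\left(10 \right)} - S\right) = 46 \left(10^{2} - \frac{407}{169}\right) = 46 \left(100 - \frac{407}{169}\right) = 46 \cdot \frac{16493}{169} = \frac{758678}{169}$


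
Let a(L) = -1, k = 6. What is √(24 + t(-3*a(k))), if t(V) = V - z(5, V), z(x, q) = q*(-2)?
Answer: √33 ≈ 5.7446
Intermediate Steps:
z(x, q) = -2*q
t(V) = 3*V (t(V) = V - (-2)*V = V + 2*V = 3*V)
√(24 + t(-3*a(k))) = √(24 + 3*(-3*(-1))) = √(24 + 3*3) = √(24 + 9) = √33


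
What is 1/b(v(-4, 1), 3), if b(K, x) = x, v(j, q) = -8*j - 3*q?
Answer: 1/3 ≈ 0.33333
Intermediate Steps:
1/b(v(-4, 1), 3) = 1/3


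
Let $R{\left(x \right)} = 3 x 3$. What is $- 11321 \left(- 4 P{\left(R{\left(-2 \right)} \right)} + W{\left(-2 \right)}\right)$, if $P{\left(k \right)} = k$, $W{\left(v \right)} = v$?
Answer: $-792470$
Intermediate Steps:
$R{\left(x \right)} = 9 x$
$- 11321 \left(- 4 P{\left(R{\left(-2 \right)} \right)} + W{\left(-2 \right)}\right) = - 11321 \left(- 4 \cdot 9 \left(-2\right) - 2\right) = - 11321 \left(\left(-4\right) \left(-18\right) - 2\right) = - 11321 \left(72 - 2\right) = \left(-11321\right) 70 = -792470$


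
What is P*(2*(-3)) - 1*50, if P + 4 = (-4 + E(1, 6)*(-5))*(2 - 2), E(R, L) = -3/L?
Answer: -26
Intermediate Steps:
P = -4 (P = -4 + (-4 - 3/6*(-5))*(2 - 2) = -4 + (-4 - 3*⅙*(-5))*0 = -4 + (-4 - ½*(-5))*0 = -4 + (-4 + 5/2)*0 = -4 - 3/2*0 = -4 + 0 = -4)
P*(2*(-3)) - 1*50 = -8*(-3) - 1*50 = -4*(-6) - 50 = 24 - 50 = -26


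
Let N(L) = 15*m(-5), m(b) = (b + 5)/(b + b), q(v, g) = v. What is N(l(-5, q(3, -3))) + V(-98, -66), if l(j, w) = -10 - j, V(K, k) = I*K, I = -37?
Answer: 3626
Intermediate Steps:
V(K, k) = -37*K
m(b) = (5 + b)/(2*b) (m(b) = (5 + b)/((2*b)) = (5 + b)*(1/(2*b)) = (5 + b)/(2*b))
N(L) = 0 (N(L) = 15*((½)*(5 - 5)/(-5)) = 15*((½)*(-⅕)*0) = 15*0 = 0)
N(l(-5, q(3, -3))) + V(-98, -66) = 0 - 37*(-98) = 0 + 3626 = 3626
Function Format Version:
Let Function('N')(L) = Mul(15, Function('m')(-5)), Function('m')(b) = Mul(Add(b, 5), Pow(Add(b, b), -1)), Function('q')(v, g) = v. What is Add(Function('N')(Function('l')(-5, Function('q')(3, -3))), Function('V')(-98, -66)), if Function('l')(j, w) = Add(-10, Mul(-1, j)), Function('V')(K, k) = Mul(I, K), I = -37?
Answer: 3626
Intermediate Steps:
Function('V')(K, k) = Mul(-37, K)
Function('m')(b) = Mul(Rational(1, 2), Pow(b, -1), Add(5, b)) (Function('m')(b) = Mul(Add(5, b), Pow(Mul(2, b), -1)) = Mul(Add(5, b), Mul(Rational(1, 2), Pow(b, -1))) = Mul(Rational(1, 2), Pow(b, -1), Add(5, b)))
Function('N')(L) = 0 (Function('N')(L) = Mul(15, Mul(Rational(1, 2), Pow(-5, -1), Add(5, -5))) = Mul(15, Mul(Rational(1, 2), Rational(-1, 5), 0)) = Mul(15, 0) = 0)
Add(Function('N')(Function('l')(-5, Function('q')(3, -3))), Function('V')(-98, -66)) = Add(0, Mul(-37, -98)) = Add(0, 3626) = 3626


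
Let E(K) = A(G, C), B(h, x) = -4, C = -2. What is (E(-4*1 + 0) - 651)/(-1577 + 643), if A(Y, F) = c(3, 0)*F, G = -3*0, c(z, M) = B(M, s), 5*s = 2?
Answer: 643/934 ≈ 0.68844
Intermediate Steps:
s = ⅖ (s = (⅕)*2 = ⅖ ≈ 0.40000)
c(z, M) = -4
G = 0
A(Y, F) = -4*F
E(K) = 8 (E(K) = -4*(-2) = 8)
(E(-4*1 + 0) - 651)/(-1577 + 643) = (8 - 651)/(-1577 + 643) = -643/(-934) = -643*(-1/934) = 643/934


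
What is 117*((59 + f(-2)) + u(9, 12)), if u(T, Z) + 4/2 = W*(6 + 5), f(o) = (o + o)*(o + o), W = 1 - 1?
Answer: 8541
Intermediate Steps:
W = 0
f(o) = 4*o**2 (f(o) = (2*o)*(2*o) = 4*o**2)
u(T, Z) = -2 (u(T, Z) = -2 + 0*(6 + 5) = -2 + 0*11 = -2 + 0 = -2)
117*((59 + f(-2)) + u(9, 12)) = 117*((59 + 4*(-2)**2) - 2) = 117*((59 + 4*4) - 2) = 117*((59 + 16) - 2) = 117*(75 - 2) = 117*73 = 8541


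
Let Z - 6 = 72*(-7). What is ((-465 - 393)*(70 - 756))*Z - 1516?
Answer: -293118340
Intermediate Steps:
Z = -498 (Z = 6 + 72*(-7) = 6 - 504 = -498)
((-465 - 393)*(70 - 756))*Z - 1516 = ((-465 - 393)*(70 - 756))*(-498) - 1516 = -858*(-686)*(-498) - 1516 = 588588*(-498) - 1516 = -293116824 - 1516 = -293118340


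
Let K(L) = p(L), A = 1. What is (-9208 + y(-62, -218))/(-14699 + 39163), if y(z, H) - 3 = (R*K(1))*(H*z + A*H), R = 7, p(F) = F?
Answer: 83881/24464 ≈ 3.4288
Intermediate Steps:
K(L) = L
y(z, H) = 3 + 7*H + 7*H*z (y(z, H) = 3 + (7*1)*(H*z + 1*H) = 3 + 7*(H*z + H) = 3 + 7*(H + H*z) = 3 + (7*H + 7*H*z) = 3 + 7*H + 7*H*z)
(-9208 + y(-62, -218))/(-14699 + 39163) = (-9208 + (3 + 7*(-218) + 7*(-218)*(-62)))/(-14699 + 39163) = (-9208 + (3 - 1526 + 94612))/24464 = (-9208 + 93089)*(1/24464) = 83881*(1/24464) = 83881/24464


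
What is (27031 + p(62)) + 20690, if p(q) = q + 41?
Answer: 47824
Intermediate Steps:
p(q) = 41 + q
(27031 + p(62)) + 20690 = (27031 + (41 + 62)) + 20690 = (27031 + 103) + 20690 = 27134 + 20690 = 47824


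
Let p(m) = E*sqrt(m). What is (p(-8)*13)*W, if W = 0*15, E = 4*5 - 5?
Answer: 0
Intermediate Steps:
E = 15 (E = 20 - 5 = 15)
p(m) = 15*sqrt(m)
W = 0
(p(-8)*13)*W = ((15*sqrt(-8))*13)*0 = ((15*(2*I*sqrt(2)))*13)*0 = ((30*I*sqrt(2))*13)*0 = (390*I*sqrt(2))*0 = 0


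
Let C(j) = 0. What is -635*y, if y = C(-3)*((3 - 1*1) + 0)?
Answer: 0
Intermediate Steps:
y = 0 (y = 0*((3 - 1*1) + 0) = 0*((3 - 1) + 0) = 0*(2 + 0) = 0*2 = 0)
-635*y = -635*0 = 0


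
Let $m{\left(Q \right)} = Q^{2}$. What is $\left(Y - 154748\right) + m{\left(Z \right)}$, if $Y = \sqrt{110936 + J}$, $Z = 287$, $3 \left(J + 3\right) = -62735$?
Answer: $-72379 + \frac{4 \sqrt{50637}}{3} \approx -72079.0$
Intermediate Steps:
$J = - \frac{62744}{3}$ ($J = -3 + \frac{1}{3} \left(-62735\right) = -3 - \frac{62735}{3} = - \frac{62744}{3} \approx -20915.0$)
$Y = \frac{4 \sqrt{50637}}{3}$ ($Y = \sqrt{110936 - \frac{62744}{3}} = \sqrt{\frac{270064}{3}} = \frac{4 \sqrt{50637}}{3} \approx 300.04$)
$\left(Y - 154748\right) + m{\left(Z \right)} = \left(\frac{4 \sqrt{50637}}{3} - 154748\right) + 287^{2} = \left(-154748 + \frac{4 \sqrt{50637}}{3}\right) + 82369 = -72379 + \frac{4 \sqrt{50637}}{3}$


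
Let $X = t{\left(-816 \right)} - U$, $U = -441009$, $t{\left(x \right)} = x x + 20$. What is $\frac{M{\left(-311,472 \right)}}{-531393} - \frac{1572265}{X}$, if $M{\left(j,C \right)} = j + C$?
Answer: $- \frac{167133764726}{117638188161} \approx -1.4207$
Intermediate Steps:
$t{\left(x \right)} = 20 + x^{2}$ ($t{\left(x \right)} = x^{2} + 20 = 20 + x^{2}$)
$X = 1106885$ ($X = \left(20 + \left(-816\right)^{2}\right) - -441009 = \left(20 + 665856\right) + 441009 = 665876 + 441009 = 1106885$)
$M{\left(j,C \right)} = C + j$
$\frac{M{\left(-311,472 \right)}}{-531393} - \frac{1572265}{X} = \frac{472 - 311}{-531393} - \frac{1572265}{1106885} = 161 \left(- \frac{1}{531393}\right) - \frac{314453}{221377} = - \frac{161}{531393} - \frac{314453}{221377} = - \frac{167133764726}{117638188161}$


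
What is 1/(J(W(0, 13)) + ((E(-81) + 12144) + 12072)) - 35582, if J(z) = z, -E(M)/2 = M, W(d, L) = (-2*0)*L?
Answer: -867417995/24378 ≈ -35582.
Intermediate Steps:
W(d, L) = 0 (W(d, L) = 0*L = 0)
E(M) = -2*M
1/(J(W(0, 13)) + ((E(-81) + 12144) + 12072)) - 35582 = 1/(0 + ((-2*(-81) + 12144) + 12072)) - 35582 = 1/(0 + ((162 + 12144) + 12072)) - 35582 = 1/(0 + (12306 + 12072)) - 35582 = 1/(0 + 24378) - 35582 = 1/24378 - 35582 = -867417995/24378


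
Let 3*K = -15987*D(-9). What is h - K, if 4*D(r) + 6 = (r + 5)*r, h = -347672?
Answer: -615409/2 ≈ -3.0770e+5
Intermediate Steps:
D(r) = -3/2 + r*(5 + r)/4 (D(r) = -3/2 + ((r + 5)*r)/4 = -3/2 + ((5 + r)*r)/4 = -3/2 + (r*(5 + r))/4 = -3/2 + r*(5 + r)/4)
K = -79935/2 (K = (-15987*(-3/2 + (1/4)*(-9)**2 + (5/4)*(-9)))/3 = (-15987*(-3/2 + (1/4)*81 - 45/4))/3 = (-15987*(-3/2 + 81/4 - 45/4))/3 = (-15987*15/2)/3 = (1/3)*(-239805/2) = -79935/2 ≈ -39968.)
h - K = -347672 - 1*(-79935/2) = -347672 + 79935/2 = -615409/2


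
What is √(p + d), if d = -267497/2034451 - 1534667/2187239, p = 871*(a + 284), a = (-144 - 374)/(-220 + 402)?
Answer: √4848949455757224135097840794685/4449830570789 ≈ 494.86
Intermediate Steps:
a = -37/13 (a = -518/182 = -518*1/182 = -37/13 ≈ -2.8462)
p = 244885 (p = 871*(-37/13 + 284) = 871*(3655/13) = 244885)
d = -3707284683600/4449830570789 (d = -267497*1/2034451 - 1534667*1/2187239 = -267497/2034451 - 1534667/2187239 = -3707284683600/4449830570789 ≈ -0.83313)
√(p + d) = √(244885 - 3707284683600/4449830570789) = √(1089693052042980665/4449830570789) = √4848949455757224135097840794685/4449830570789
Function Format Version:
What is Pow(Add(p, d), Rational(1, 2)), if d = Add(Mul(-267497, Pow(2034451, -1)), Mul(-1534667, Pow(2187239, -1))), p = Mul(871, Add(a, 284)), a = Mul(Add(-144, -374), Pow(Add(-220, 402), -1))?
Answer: Mul(Rational(1, 4449830570789), Pow(4848949455757224135097840794685, Rational(1, 2))) ≈ 494.86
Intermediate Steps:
a = Rational(-37, 13) (a = Mul(-518, Pow(182, -1)) = Mul(-518, Rational(1, 182)) = Rational(-37, 13) ≈ -2.8462)
p = 244885 (p = Mul(871, Add(Rational(-37, 13), 284)) = Mul(871, Rational(3655, 13)) = 244885)
d = Rational(-3707284683600, 4449830570789) (d = Add(Mul(-267497, Rational(1, 2034451)), Mul(-1534667, Rational(1, 2187239))) = Add(Rational(-267497, 2034451), Rational(-1534667, 2187239)) = Rational(-3707284683600, 4449830570789) ≈ -0.83313)
Pow(Add(p, d), Rational(1, 2)) = Pow(Add(244885, Rational(-3707284683600, 4449830570789)), Rational(1, 2)) = Pow(Rational(1089693052042980665, 4449830570789), Rational(1, 2)) = Mul(Rational(1, 4449830570789), Pow(4848949455757224135097840794685, Rational(1, 2)))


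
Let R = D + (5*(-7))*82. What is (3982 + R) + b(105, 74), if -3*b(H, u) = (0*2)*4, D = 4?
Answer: 1116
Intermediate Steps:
b(H, u) = 0 (b(H, u) = -0*2*4/3 = -0*4 = -⅓*0 = 0)
R = -2866 (R = 4 + (5*(-7))*82 = 4 - 35*82 = 4 - 2870 = -2866)
(3982 + R) + b(105, 74) = (3982 - 2866) + 0 = 1116 + 0 = 1116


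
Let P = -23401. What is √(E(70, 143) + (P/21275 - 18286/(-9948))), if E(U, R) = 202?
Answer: √90812647910142174/21164370 ≈ 14.239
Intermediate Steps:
√(E(70, 143) + (P/21275 - 18286/(-9948))) = √(202 + (-23401/21275 - 18286/(-9948))) = √(202 + (-23401*1/21275 - 18286*(-1/9948))) = √(202 + (-23401/21275 + 9143/4974)) = √(202 + 78120751/105821850) = √(21454134451/105821850) = √90812647910142174/21164370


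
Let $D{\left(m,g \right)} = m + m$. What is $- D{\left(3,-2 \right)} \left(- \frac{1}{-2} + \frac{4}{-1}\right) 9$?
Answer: $189$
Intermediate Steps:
$D{\left(m,g \right)} = 2 m$
$- D{\left(3,-2 \right)} \left(- \frac{1}{-2} + \frac{4}{-1}\right) 9 = - 2 \cdot 3 \left(- \frac{1}{-2} + \frac{4}{-1}\right) 9 = - 6 \left(\left(-1\right) \left(- \frac{1}{2}\right) + 4 \left(-1\right)\right) 9 = - 6 \left(\frac{1}{2} - 4\right) 9 = - 6 \left(- \frac{7}{2}\right) 9 = - \left(-21\right) 9 = \left(-1\right) \left(-189\right) = 189$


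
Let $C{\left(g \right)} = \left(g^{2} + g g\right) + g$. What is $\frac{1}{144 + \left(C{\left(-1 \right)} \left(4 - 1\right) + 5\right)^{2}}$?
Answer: $\frac{1}{208} \approx 0.0048077$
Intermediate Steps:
$C{\left(g \right)} = g + 2 g^{2}$ ($C{\left(g \right)} = \left(g^{2} + g^{2}\right) + g = 2 g^{2} + g = g + 2 g^{2}$)
$\frac{1}{144 + \left(C{\left(-1 \right)} \left(4 - 1\right) + 5\right)^{2}} = \frac{1}{144 + \left(- (1 + 2 \left(-1\right)) \left(4 - 1\right) + 5\right)^{2}} = \frac{1}{144 + \left(- (1 - 2) 3 + 5\right)^{2}} = \frac{1}{144 + \left(\left(-1\right) \left(-1\right) 3 + 5\right)^{2}} = \frac{1}{144 + \left(1 \cdot 3 + 5\right)^{2}} = \frac{1}{144 + \left(3 + 5\right)^{2}} = \frac{1}{144 + 8^{2}} = \frac{1}{144 + 64} = \frac{1}{208}$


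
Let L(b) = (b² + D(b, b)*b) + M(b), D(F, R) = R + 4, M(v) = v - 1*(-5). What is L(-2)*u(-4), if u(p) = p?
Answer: -12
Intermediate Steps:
M(v) = 5 + v (M(v) = v + 5 = 5 + v)
D(F, R) = 4 + R
L(b) = 5 + b + b² + b*(4 + b) (L(b) = (b² + (4 + b)*b) + (5 + b) = (b² + b*(4 + b)) + (5 + b) = 5 + b + b² + b*(4 + b))
L(-2)*u(-4) = (5 + 2*(-2)² + 5*(-2))*(-4) = (5 + 2*4 - 10)*(-4) = (5 + 8 - 10)*(-4) = 3*(-4) = -12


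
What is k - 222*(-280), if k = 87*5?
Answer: 62595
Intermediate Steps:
k = 435
k - 222*(-280) = 435 - 222*(-280) = 435 + 62160 = 62595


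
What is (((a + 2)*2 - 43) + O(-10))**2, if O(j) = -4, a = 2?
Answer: 1521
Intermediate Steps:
(((a + 2)*2 - 43) + O(-10))**2 = (((2 + 2)*2 - 43) - 4)**2 = ((4*2 - 43) - 4)**2 = ((8 - 43) - 4)**2 = (-35 - 4)**2 = (-39)**2 = 1521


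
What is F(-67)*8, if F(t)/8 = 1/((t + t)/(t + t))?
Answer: 64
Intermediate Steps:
F(t) = 8 (F(t) = 8/(((t + t)/(t + t))) = 8/(((2*t)/((2*t)))) = 8/(((2*t)*(1/(2*t)))) = 8/1 = 8*1 = 8)
F(-67)*8 = 8*8 = 64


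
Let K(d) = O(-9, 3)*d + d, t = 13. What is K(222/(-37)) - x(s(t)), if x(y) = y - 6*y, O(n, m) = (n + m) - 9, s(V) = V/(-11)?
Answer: 859/11 ≈ 78.091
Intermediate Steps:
s(V) = -V/11 (s(V) = V*(-1/11) = -V/11)
O(n, m) = -9 + m + n (O(n, m) = (m + n) - 9 = -9 + m + n)
x(y) = -5*y
K(d) = -14*d (K(d) = (-9 + 3 - 9)*d + d = -15*d + d = -14*d)
K(222/(-37)) - x(s(t)) = -3108/(-37) - (-5)*(-1/11*13) = -3108*(-1)/37 - (-5)*(-13)/11 = -14*(-6) - 1*65/11 = 84 - 65/11 = 859/11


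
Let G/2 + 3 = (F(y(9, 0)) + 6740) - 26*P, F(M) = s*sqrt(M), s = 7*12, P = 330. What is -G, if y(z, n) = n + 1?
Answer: 3518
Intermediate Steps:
s = 84
y(z, n) = 1 + n
F(M) = 84*sqrt(M)
G = -3518 (G = -6 + 2*((84*sqrt(1 + 0) + 6740) - 26*330) = -6 + 2*((84*sqrt(1) + 6740) - 8580) = -6 + 2*((84*1 + 6740) - 8580) = -6 + 2*((84 + 6740) - 8580) = -6 + 2*(6824 - 8580) = -6 + 2*(-1756) = -6 - 3512 = -3518)
-G = -1*(-3518) = 3518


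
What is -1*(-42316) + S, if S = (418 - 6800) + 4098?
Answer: 40032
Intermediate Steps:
S = -2284 (S = -6382 + 4098 = -2284)
-1*(-42316) + S = -1*(-42316) - 2284 = 42316 - 2284 = 40032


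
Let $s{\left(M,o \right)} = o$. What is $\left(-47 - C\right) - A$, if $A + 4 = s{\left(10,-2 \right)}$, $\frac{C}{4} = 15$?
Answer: $-101$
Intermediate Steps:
$C = 60$ ($C = 4 \cdot 15 = 60$)
$A = -6$ ($A = -4 - 2 = -6$)
$\left(-47 - C\right) - A = \left(-47 - 60\right) - -6 = \left(-47 - 60\right) + 6 = -107 + 6 = -101$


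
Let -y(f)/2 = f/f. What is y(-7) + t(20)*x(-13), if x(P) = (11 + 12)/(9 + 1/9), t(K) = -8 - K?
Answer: -2980/41 ≈ -72.683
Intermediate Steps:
x(P) = 207/82 (x(P) = 23/(9 + ⅑) = 23/(82/9) = 23*(9/82) = 207/82)
y(f) = -2 (y(f) = -2*f/f = -2*1 = -2)
y(-7) + t(20)*x(-13) = -2 + (-8 - 1*20)*(207/82) = -2 + (-8 - 20)*(207/82) = -2 - 28*207/82 = -2 - 2898/41 = -2980/41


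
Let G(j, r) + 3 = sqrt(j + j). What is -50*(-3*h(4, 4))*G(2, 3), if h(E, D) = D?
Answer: -600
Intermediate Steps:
G(j, r) = -3 + sqrt(2)*sqrt(j) (G(j, r) = -3 + sqrt(j + j) = -3 + sqrt(2*j) = -3 + sqrt(2)*sqrt(j))
-50*(-3*h(4, 4))*G(2, 3) = -50*(-3*4)*(-3 + sqrt(2)*sqrt(2)) = -(-600)*(-3 + 2) = -(-600)*(-1) = -50*12 = -600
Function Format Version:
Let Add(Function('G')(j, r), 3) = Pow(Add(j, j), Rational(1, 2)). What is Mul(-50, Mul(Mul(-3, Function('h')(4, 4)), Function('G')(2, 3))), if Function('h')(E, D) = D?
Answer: -600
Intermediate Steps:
Function('G')(j, r) = Add(-3, Mul(Pow(2, Rational(1, 2)), Pow(j, Rational(1, 2)))) (Function('G')(j, r) = Add(-3, Pow(Add(j, j), Rational(1, 2))) = Add(-3, Pow(Mul(2, j), Rational(1, 2))) = Add(-3, Mul(Pow(2, Rational(1, 2)), Pow(j, Rational(1, 2)))))
Mul(-50, Mul(Mul(-3, Function('h')(4, 4)), Function('G')(2, 3))) = Mul(-50, Mul(Mul(-3, 4), Add(-3, Mul(Pow(2, Rational(1, 2)), Pow(2, Rational(1, 2)))))) = Mul(-50, Mul(-12, Add(-3, 2))) = Mul(-50, Mul(-12, -1)) = Mul(-50, 12) = -600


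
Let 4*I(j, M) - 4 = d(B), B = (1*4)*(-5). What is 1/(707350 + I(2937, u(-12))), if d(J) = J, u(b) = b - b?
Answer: 1/707346 ≈ 1.4137e-6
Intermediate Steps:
u(b) = 0
B = -20 (B = 4*(-5) = -20)
I(j, M) = -4 (I(j, M) = 1 + (¼)*(-20) = 1 - 5 = -4)
1/(707350 + I(2937, u(-12))) = 1/(707350 - 4) = 1/707346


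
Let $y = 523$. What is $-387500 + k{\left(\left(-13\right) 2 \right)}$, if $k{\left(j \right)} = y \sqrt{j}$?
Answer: $-387500 + 523 i \sqrt{26} \approx -3.875 \cdot 10^{5} + 2666.8 i$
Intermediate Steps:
$k{\left(j \right)} = 523 \sqrt{j}$
$-387500 + k{\left(\left(-13\right) 2 \right)} = -387500 + 523 \sqrt{\left(-13\right) 2} = -387500 + 523 \sqrt{-26} = -387500 + 523 i \sqrt{26}$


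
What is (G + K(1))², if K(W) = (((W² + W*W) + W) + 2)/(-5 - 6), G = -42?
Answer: 218089/121 ≈ 1802.4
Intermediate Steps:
K(W) = -2/11 - 2*W²/11 - W/11 (K(W) = (((W² + W²) + W) + 2)/(-11) = ((2*W² + W) + 2)*(-1/11) = ((W + 2*W²) + 2)*(-1/11) = (2 + W + 2*W²)*(-1/11) = -2/11 - 2*W²/11 - W/11)
(G + K(1))² = (-42 + (-2/11 - 2/11*1² - 1/11*1))² = (-42 + (-2/11 - 2/11*1 - 1/11))² = (-42 + (-2/11 - 2/11 - 1/11))² = (-42 - 5/11)² = (-467/11)² = 218089/121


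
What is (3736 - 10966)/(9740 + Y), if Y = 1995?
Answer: -1446/2347 ≈ -0.61611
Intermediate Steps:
(3736 - 10966)/(9740 + Y) = (3736 - 10966)/(9740 + 1995) = -7230/11735 = -7230*1/11735 = -1446/2347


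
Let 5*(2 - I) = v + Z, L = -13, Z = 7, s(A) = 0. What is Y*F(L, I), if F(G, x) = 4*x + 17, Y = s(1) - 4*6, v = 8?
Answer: -312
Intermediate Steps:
Y = -24 (Y = 0 - 4*6 = 0 - 24 = -24)
I = -1 (I = 2 - (8 + 7)/5 = 2 - ⅕*15 = 2 - 3 = -1)
F(G, x) = 17 + 4*x
Y*F(L, I) = -24*(17 + 4*(-1)) = -24*(17 - 4) = -24*13 = -312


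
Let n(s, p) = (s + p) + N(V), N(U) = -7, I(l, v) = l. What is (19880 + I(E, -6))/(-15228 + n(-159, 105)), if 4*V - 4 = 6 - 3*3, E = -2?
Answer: -19878/15289 ≈ -1.3001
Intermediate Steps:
V = ¼ (V = 1 + (6 - 3*3)/4 = 1 + (6 - 9)/4 = 1 + (¼)*(-3) = 1 - ¾ = ¼ ≈ 0.25000)
n(s, p) = -7 + p + s (n(s, p) = (s + p) - 7 = (p + s) - 7 = -7 + p + s)
(19880 + I(E, -6))/(-15228 + n(-159, 105)) = (19880 - 2)/(-15228 + (-7 + 105 - 159)) = 19878/(-15228 - 61) = 19878/(-15289) = 19878*(-1/15289) = -19878/15289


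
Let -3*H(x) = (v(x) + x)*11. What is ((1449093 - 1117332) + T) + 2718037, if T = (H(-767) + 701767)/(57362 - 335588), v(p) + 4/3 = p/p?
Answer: 7636791543907/2504034 ≈ 3.0498e+6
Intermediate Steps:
v(p) = -⅓ (v(p) = -4/3 + p/p = -4/3 + 1 = -⅓)
H(x) = 11/9 - 11*x/3 (H(x) = -(-⅓ + x)*11/3 = -(-11/3 + 11*x)/3 = 11/9 - 11*x/3)
T = -6341225/2504034 (T = ((11/9 - 11/3*(-767)) + 701767)/(57362 - 335588) = ((11/9 + 8437/3) + 701767)/(-278226) = (25322/9 + 701767)*(-1/278226) = (6341225/9)*(-1/278226) = -6341225/2504034 ≈ -2.5324)
((1449093 - 1117332) + T) + 2718037 = ((1449093 - 1117332) - 6341225/2504034) + 2718037 = (331761 - 6341225/2504034) + 2718037 = 830734482649/2504034 + 2718037 = 7636791543907/2504034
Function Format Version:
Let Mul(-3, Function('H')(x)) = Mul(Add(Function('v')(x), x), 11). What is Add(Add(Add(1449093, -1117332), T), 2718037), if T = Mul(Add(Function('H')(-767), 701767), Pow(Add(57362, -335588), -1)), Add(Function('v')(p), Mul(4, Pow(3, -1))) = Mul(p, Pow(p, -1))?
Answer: Rational(7636791543907, 2504034) ≈ 3.0498e+6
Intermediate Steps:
Function('v')(p) = Rational(-1, 3) (Function('v')(p) = Add(Rational(-4, 3), Mul(p, Pow(p, -1))) = Add(Rational(-4, 3), 1) = Rational(-1, 3))
Function('H')(x) = Add(Rational(11, 9), Mul(Rational(-11, 3), x)) (Function('H')(x) = Mul(Rational(-1, 3), Mul(Add(Rational(-1, 3), x), 11)) = Mul(Rational(-1, 3), Add(Rational(-11, 3), Mul(11, x))) = Add(Rational(11, 9), Mul(Rational(-11, 3), x)))
T = Rational(-6341225, 2504034) (T = Mul(Add(Add(Rational(11, 9), Mul(Rational(-11, 3), -767)), 701767), Pow(Add(57362, -335588), -1)) = Mul(Add(Add(Rational(11, 9), Rational(8437, 3)), 701767), Pow(-278226, -1)) = Mul(Add(Rational(25322, 9), 701767), Rational(-1, 278226)) = Mul(Rational(6341225, 9), Rational(-1, 278226)) = Rational(-6341225, 2504034) ≈ -2.5324)
Add(Add(Add(1449093, -1117332), T), 2718037) = Add(Add(Add(1449093, -1117332), Rational(-6341225, 2504034)), 2718037) = Add(Add(331761, Rational(-6341225, 2504034)), 2718037) = Add(Rational(830734482649, 2504034), 2718037) = Rational(7636791543907, 2504034)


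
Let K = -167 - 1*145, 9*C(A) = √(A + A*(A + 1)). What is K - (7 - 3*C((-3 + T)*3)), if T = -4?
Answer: -319 + √399/3 ≈ -312.34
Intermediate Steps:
C(A) = √(A + A*(1 + A))/9 (C(A) = √(A + A*(A + 1))/9 = √(A + A*(1 + A))/9)
K = -312 (K = -167 - 145 = -312)
K - (7 - 3*C((-3 + T)*3)) = -312 - (7 - √(((-3 - 4)*3)*(2 + (-3 - 4)*3))/3) = -312 - (7 - √((-7*3)*(2 - 7*3))/3) = -312 - (7 - √(-21*(2 - 21))/3) = -312 - (7 - √(-21*(-19))/3) = -312 - (7 - √399/3) = -312 + (-7 + √399/3) = -319 + √399/3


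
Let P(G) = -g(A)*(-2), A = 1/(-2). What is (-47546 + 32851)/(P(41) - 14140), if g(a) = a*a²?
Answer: 58780/56561 ≈ 1.0392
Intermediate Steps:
A = -½ ≈ -0.50000
g(a) = a³
P(G) = -¼ (P(G) = -(-½)³*(-2) = -1*(-⅛)*(-2) = (⅛)*(-2) = -¼)
(-47546 + 32851)/(P(41) - 14140) = (-47546 + 32851)/(-¼ - 14140) = -14695/(-56561/4) = -14695*(-4/56561) = 58780/56561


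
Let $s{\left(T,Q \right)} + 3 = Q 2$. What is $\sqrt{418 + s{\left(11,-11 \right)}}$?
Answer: $\sqrt{393} \approx 19.824$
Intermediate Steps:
$s{\left(T,Q \right)} = -3 + 2 Q$ ($s{\left(T,Q \right)} = -3 + Q 2 = -3 + 2 Q$)
$\sqrt{418 + s{\left(11,-11 \right)}} = \sqrt{418 + \left(-3 + 2 \left(-11\right)\right)} = \sqrt{418 - 25} = \sqrt{393}$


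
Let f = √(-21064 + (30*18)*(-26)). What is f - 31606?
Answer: -31606 + 4*I*√2194 ≈ -31606.0 + 187.36*I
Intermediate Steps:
f = 4*I*√2194 (f = √(-21064 + 540*(-26)) = √(-21064 - 14040) = √(-35104) = 4*I*√2194 ≈ 187.36*I)
f - 31606 = 4*I*√2194 - 31606 = -31606 + 4*I*√2194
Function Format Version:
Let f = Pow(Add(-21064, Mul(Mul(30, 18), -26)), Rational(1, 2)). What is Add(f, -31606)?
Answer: Add(-31606, Mul(4, I, Pow(2194, Rational(1, 2)))) ≈ Add(-31606., Mul(187.36, I))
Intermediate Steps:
f = Mul(4, I, Pow(2194, Rational(1, 2))) (f = Pow(Add(-21064, Mul(540, -26)), Rational(1, 2)) = Pow(Add(-21064, -14040), Rational(1, 2)) = Pow(-35104, Rational(1, 2)) = Mul(4, I, Pow(2194, Rational(1, 2))) ≈ Mul(187.36, I))
Add(f, -31606) = Add(Mul(4, I, Pow(2194, Rational(1, 2))), -31606) = Add(-31606, Mul(4, I, Pow(2194, Rational(1, 2))))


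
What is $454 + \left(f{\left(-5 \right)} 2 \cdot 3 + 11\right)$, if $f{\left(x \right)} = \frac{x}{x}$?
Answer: $471$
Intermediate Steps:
$f{\left(x \right)} = 1$
$454 + \left(f{\left(-5 \right)} 2 \cdot 3 + 11\right) = 454 + \left(1 \cdot 2 \cdot 3 + 11\right) = 454 + \left(1 \cdot 6 + 11\right) = 454 + \left(6 + 11\right) = 454 + 17 = 471$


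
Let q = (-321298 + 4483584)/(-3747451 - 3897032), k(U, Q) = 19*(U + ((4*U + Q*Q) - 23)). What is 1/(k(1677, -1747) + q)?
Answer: 7644483/444504123418381 ≈ 1.7198e-8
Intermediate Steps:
k(U, Q) = -437 + 19*Q**2 + 95*U (k(U, Q) = 19*(U + ((4*U + Q**2) - 23)) = 19*(U + ((Q**2 + 4*U) - 23)) = 19*(U + (-23 + Q**2 + 4*U)) = 19*(-23 + Q**2 + 5*U) = -437 + 19*Q**2 + 95*U)
q = -4162286/7644483 (q = 4162286/(-7644483) = 4162286*(-1/7644483) = -4162286/7644483 ≈ -0.54448)
1/(k(1677, -1747) + q) = 1/((-437 + 19*(-1747)**2 + 95*1677) - 4162286/7644483) = 1/((-437 + 19*3052009 + 159315) - 4162286/7644483) = 1/((-437 + 57988171 + 159315) - 4162286/7644483) = 1/(58147049 - 4162286/7644483) = 1/(444504123418381/7644483) = 7644483/444504123418381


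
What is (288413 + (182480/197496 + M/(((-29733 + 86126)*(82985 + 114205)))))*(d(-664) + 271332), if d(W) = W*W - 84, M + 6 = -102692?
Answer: 348054642730104837585728/1694585119045 ≈ 2.0539e+11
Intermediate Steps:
M = -102698 (M = -6 - 102692 = -102698)
d(W) = -84 + W**2 (d(W) = W**2 - 84 = -84 + W**2)
(288413 + (182480/197496 + M/(((-29733 + 86126)*(82985 + 114205)))))*(d(-664) + 271332) = (288413 + (182480/197496 - 102698*1/((-29733 + 86126)*(82985 + 114205))))*((-84 + (-664)**2) + 271332) = (288413 + (182480*(1/197496) - 102698/(56393*197190)))*((-84 + 440896) + 271332) = (288413 + (22810/24687 - 102698/11120135670))*(440812 + 271332) = (288413 + (22810/24687 - 102698*1/11120135670))*712144 = (288413 + (22810/24687 - 51349/5560067835))*712144 = (288413 + 1565726909427/1694585119045)*712144 = (488741943666035012/1694585119045)*712144 = 348054642730104837585728/1694585119045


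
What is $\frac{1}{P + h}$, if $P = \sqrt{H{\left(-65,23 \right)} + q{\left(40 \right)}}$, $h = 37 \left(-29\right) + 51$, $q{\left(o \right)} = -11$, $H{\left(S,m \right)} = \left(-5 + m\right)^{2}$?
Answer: $- \frac{1022}{1044171} - \frac{\sqrt{313}}{1044171} \approx -0.00099571$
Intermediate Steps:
$h = -1022$ ($h = -1073 + 51 = -1022$)
$P = \sqrt{313}$ ($P = \sqrt{\left(-5 + 23\right)^{2} - 11} = \sqrt{18^{2} - 11} = \sqrt{324 - 11} = \sqrt{313} \approx 17.692$)
$\frac{1}{P + h} = \frac{1}{\sqrt{313} - 1022} = \frac{1}{-1022 + \sqrt{313}}$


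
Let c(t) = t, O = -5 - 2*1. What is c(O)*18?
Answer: -126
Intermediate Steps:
O = -7 (O = -5 - 2 = -7)
c(O)*18 = -7*18 = -126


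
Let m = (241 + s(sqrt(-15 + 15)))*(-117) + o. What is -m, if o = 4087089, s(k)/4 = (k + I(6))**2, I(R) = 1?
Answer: -4058424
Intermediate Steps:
s(k) = 4*(1 + k)**2 (s(k) = 4*(k + 1)**2 = 4*(1 + k)**2)
m = 4058424 (m = (241 + 4*(1 + sqrt(-15 + 15))**2)*(-117) + 4087089 = (241 + 4*(1 + sqrt(0))**2)*(-117) + 4087089 = (241 + 4*(1 + 0)**2)*(-117) + 4087089 = (241 + 4*1**2)*(-117) + 4087089 = (241 + 4*1)*(-117) + 4087089 = (241 + 4)*(-117) + 4087089 = 245*(-117) + 4087089 = -28665 + 4087089 = 4058424)
-m = -1*4058424 = -4058424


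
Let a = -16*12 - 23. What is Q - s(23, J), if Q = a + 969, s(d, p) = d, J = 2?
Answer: 731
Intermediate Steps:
a = -215 (a = -192 - 23 = -215)
Q = 754 (Q = -215 + 969 = 754)
Q - s(23, J) = 754 - 1*23 = 754 - 23 = 731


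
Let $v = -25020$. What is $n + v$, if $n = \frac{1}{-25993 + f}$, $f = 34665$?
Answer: $- \frac{216973439}{8672} \approx -25020.0$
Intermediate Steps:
$n = \frac{1}{8672}$ ($n = \frac{1}{-25993 + 34665} = \frac{1}{8672} \approx 0.00011531$)
$n + v = \frac{1}{8672} - 25020 = - \frac{216973439}{8672}$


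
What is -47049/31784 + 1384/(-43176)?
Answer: -259422085/171538248 ≈ -1.5123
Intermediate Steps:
-47049/31784 + 1384/(-43176) = -47049*1/31784 + 1384*(-1/43176) = -47049/31784 - 173/5397 = -259422085/171538248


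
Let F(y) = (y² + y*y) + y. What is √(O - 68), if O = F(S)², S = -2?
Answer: 4*I*√2 ≈ 5.6569*I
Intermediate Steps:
F(y) = y + 2*y² (F(y) = (y² + y²) + y = 2*y² + y = y + 2*y²)
O = 36 (O = (-2*(1 + 2*(-2)))² = (-2*(1 - 4))² = (-2*(-3))² = 6² = 36)
√(O - 68) = √(36 - 68) = √(-32) = 4*I*√2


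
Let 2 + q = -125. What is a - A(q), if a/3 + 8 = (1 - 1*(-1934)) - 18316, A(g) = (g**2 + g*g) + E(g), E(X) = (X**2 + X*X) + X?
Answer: -113556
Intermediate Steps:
q = -127 (q = -2 - 125 = -127)
E(X) = X + 2*X**2 (E(X) = (X**2 + X**2) + X = 2*X**2 + X = X + 2*X**2)
A(g) = 2*g**2 + g*(1 + 2*g) (A(g) = (g**2 + g*g) + g*(1 + 2*g) = (g**2 + g**2) + g*(1 + 2*g) = 2*g**2 + g*(1 + 2*g))
a = -49167 (a = -24 + 3*((1 - 1*(-1934)) - 18316) = -24 + 3*((1 + 1934) - 18316) = -24 + 3*(1935 - 18316) = -24 + 3*(-16381) = -24 - 49143 = -49167)
a - A(q) = -49167 - (-127)*(1 + 4*(-127)) = -49167 - (-127)*(1 - 508) = -49167 - (-127)*(-507) = -49167 - 1*64389 = -49167 - 64389 = -113556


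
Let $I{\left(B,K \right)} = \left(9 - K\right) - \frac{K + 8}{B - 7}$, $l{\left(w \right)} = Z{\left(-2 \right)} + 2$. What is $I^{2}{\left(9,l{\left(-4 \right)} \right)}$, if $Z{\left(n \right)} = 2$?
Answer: $1$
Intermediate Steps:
$l{\left(w \right)} = 4$ ($l{\left(w \right)} = 2 + 2 = 4$)
$I{\left(B,K \right)} = 9 - K - \frac{8 + K}{-7 + B}$ ($I{\left(B,K \right)} = \left(9 - K\right) - \frac{8 + K}{-7 + B} = 9 - K - \frac{8 + K}{-7 + B}$)
$I^{2}{\left(9,l{\left(-4 \right)} \right)} = \left(\frac{-71 + 6 \cdot 4 + 9 \cdot 9 - 9 \cdot 4}{-7 + 9}\right)^{2} = \left(\frac{-71 + 24 + 81 - 36}{2}\right)^{2} = \left(\frac{1}{2} \left(-2\right)\right)^{2} = \left(-1\right)^{2} = 1$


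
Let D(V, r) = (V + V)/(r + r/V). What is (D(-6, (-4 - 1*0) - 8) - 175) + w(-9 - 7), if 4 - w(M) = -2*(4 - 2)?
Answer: -829/5 ≈ -165.80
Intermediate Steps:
w(M) = 8 (w(M) = 4 - (-2)*(4 - 2) = 4 - (-2)*2 = 4 - 1*(-4) = 4 + 4 = 8)
D(V, r) = 2*V/(r + r/V) (D(V, r) = (2*V)/(r + r/V) = 2*V/(r + r/V))
(D(-6, (-4 - 1*0) - 8) - 175) + w(-9 - 7) = (2*(-6)²/((-4 - 1*0) - 8*(1 - 6)) - 175) + 8 = (2*36/(((-4 + 0) - 8)*(-5)) - 175) + 8 = (2*36*(-⅕)/(-4 - 8) - 175) + 8 = (2*36*(-⅕)/(-12) - 175) + 8 = (2*36*(-1/12)*(-⅕) - 175) + 8 = (6/5 - 175) + 8 = -869/5 + 8 = -829/5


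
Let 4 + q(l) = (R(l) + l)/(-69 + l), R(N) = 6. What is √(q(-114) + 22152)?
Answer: 2*√20603726/61 ≈ 148.82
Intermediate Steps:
q(l) = -4 + (6 + l)/(-69 + l)
√(q(-114) + 22152) = √(3*(94 - 1*(-114))/(-69 - 114) + 22152) = √(3*(94 + 114)/(-183) + 22152) = √(3*(-1/183)*208 + 22152) = √(-208/61 + 22152) = √(1351064/61) = 2*√20603726/61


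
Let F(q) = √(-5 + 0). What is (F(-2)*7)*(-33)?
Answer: -231*I*√5 ≈ -516.53*I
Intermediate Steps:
F(q) = I*√5 (F(q) = √(-5) = I*√5)
(F(-2)*7)*(-33) = ((I*√5)*7)*(-33) = (7*I*√5)*(-33) = -231*I*√5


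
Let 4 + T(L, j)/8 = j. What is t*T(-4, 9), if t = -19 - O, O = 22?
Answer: -1640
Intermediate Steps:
T(L, j) = -32 + 8*j
t = -41 (t = -19 - 1*22 = -19 - 22 = -41)
t*T(-4, 9) = -41*(-32 + 8*9) = -41*(-32 + 72) = -41*40 = -1640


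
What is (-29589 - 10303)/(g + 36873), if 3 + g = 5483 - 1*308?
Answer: -39892/42045 ≈ -0.94879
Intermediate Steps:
g = 5172 (g = -3 + (5483 - 1*308) = -3 + (5483 - 308) = -3 + 5175 = 5172)
(-29589 - 10303)/(g + 36873) = (-29589 - 10303)/(5172 + 36873) = -39892/42045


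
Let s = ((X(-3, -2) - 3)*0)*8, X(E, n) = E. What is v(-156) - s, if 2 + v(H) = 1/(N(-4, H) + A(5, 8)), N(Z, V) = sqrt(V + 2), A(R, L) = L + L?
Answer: (-2*sqrt(154) + 31*I)/(sqrt(154) - 16*I) ≈ -1.961 - 0.030268*I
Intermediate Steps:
A(R, L) = 2*L
N(Z, V) = sqrt(2 + V)
s = 0 (s = ((-3 - 3)*0)*8 = -6*0*8 = 0*8 = 0)
v(H) = -2 + 1/(16 + sqrt(2 + H)) (v(H) = -2 + 1/(sqrt(2 + H) + 2*8) = -2 + 1/(sqrt(2 + H) + 16) = -2 + 1/(16 + sqrt(2 + H)))
v(-156) - s = (-31 - 2*sqrt(2 - 156))/(16 + sqrt(2 - 156)) - 1*0 = (-31 - 2*I*sqrt(154))/(16 + sqrt(-154)) + 0 = (-31 - 2*I*sqrt(154))/(16 + I*sqrt(154)) + 0 = (-31 - 2*I*sqrt(154))/(16 + I*sqrt(154))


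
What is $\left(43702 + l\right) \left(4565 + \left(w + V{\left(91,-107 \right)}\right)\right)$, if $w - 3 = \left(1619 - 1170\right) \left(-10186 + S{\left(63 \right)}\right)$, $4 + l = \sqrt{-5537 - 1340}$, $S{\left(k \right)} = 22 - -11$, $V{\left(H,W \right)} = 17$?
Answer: $-199005586176 - 104744576 i \sqrt{13} \approx -1.9901 \cdot 10^{11} - 3.7766 \cdot 10^{8} i$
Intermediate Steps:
$S{\left(k \right)} = 33$ ($S{\left(k \right)} = 22 + 11 = 33$)
$l = -4 + 23 i \sqrt{13}$ ($l = -4 + \sqrt{-5537 - 1340} = -4 + \sqrt{-6877} = -4 + 23 i \sqrt{13} \approx -4.0 + 82.928 i$)
$w = -4558694$ ($w = 3 + \left(1619 - 1170\right) \left(-10186 + 33\right) = 3 + 449 \left(-10153\right) = 3 - 4558697 = -4558694$)
$\left(43702 + l\right) \left(4565 + \left(w + V{\left(91,-107 \right)}\right)\right) = \left(43702 - \left(4 - 23 i \sqrt{13}\right)\right) \left(4565 + \left(-4558694 + 17\right)\right) = \left(43698 + 23 i \sqrt{13}\right) \left(4565 - 4558677\right) = \left(43698 + 23 i \sqrt{13}\right) \left(-4554112\right) = -199005586176 - 104744576 i \sqrt{13}$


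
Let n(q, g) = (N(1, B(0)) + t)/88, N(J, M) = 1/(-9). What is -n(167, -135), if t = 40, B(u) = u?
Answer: -359/792 ≈ -0.45328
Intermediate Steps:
N(J, M) = -⅑
n(q, g) = 359/792 (n(q, g) = (-⅑ + 40)/88 = (359/9)*(1/88) = 359/792)
-n(167, -135) = -1*359/792 = -359/792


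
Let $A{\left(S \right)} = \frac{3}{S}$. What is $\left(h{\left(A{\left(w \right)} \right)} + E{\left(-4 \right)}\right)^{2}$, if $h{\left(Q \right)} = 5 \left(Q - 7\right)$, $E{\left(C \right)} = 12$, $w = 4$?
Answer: $\frac{5929}{16} \approx 370.56$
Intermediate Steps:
$h{\left(Q \right)} = -35 + 5 Q$ ($h{\left(Q \right)} = 5 \left(-7 + Q\right) = -35 + 5 Q$)
$\left(h{\left(A{\left(w \right)} \right)} + E{\left(-4 \right)}\right)^{2} = \left(\left(-35 + 5 \cdot \frac{3}{4}\right) + 12\right)^{2} = \left(\left(-35 + \frac{15}{4}\right) + 12\right)^{2} = \left(- \frac{125}{4} + 12\right)^{2} = \left(- \frac{77}{4}\right)^{2} = \frac{5929}{16}$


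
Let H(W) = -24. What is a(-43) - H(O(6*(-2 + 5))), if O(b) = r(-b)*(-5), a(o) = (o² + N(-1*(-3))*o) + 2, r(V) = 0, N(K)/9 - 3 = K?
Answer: -447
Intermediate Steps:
N(K) = 27 + 9*K
a(o) = 2 + o² + 54*o (a(o) = (o² + (27 + 9*(-1*(-3)))*o) + 2 = (o² + (27 + 9*3)*o) + 2 = (o² + (27 + 27)*o) + 2 = (o² + 54*o) + 2 = 2 + o² + 54*o)
O(b) = 0 (O(b) = 0*(-5) = 0)
a(-43) - H(O(6*(-2 + 5))) = (2 + (-43)² + 54*(-43)) - 1*(-24) = (2 + 1849 - 2322) + 24 = -471 + 24 = -447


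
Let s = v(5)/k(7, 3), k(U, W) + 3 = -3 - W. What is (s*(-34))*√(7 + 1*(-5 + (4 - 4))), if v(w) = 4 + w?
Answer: 34*√2 ≈ 48.083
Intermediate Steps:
k(U, W) = -6 - W (k(U, W) = -3 + (-3 - W) = -6 - W)
s = -1 (s = (4 + 5)/(-6 - 1*3) = 9/(-6 - 3) = 9/(-9) = 9*(-⅑) = -1)
(s*(-34))*√(7 + 1*(-5 + (4 - 4))) = (-1*(-34))*√(7 + 1*(-5 + (4 - 4))) = 34*√(7 + 1*(-5 + 0)) = 34*√(7 + 1*(-5)) = 34*√(7 - 5) = 34*√2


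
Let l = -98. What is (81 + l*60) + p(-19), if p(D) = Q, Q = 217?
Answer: -5582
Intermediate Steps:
p(D) = 217
(81 + l*60) + p(-19) = (81 - 98*60) + 217 = (81 - 5880) + 217 = -5799 + 217 = -5582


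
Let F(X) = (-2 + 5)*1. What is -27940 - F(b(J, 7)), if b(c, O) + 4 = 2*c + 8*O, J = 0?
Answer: -27943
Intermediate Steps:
b(c, O) = -4 + 2*c + 8*O (b(c, O) = -4 + (2*c + 8*O) = -4 + 2*c + 8*O)
F(X) = 3 (F(X) = 3*1 = 3)
-27940 - F(b(J, 7)) = -27940 - 1*3 = -27940 - 3 = -27943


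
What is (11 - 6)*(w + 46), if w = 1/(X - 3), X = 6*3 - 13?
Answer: 465/2 ≈ 232.50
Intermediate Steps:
X = 5 (X = 18 - 13 = 5)
w = 1/2 (w = 1/(5 - 3) = 1/2 ≈ 0.50000)
(11 - 6)*(w + 46) = (11 - 6)*(1/2 + 46) = 5*(93/2) = 465/2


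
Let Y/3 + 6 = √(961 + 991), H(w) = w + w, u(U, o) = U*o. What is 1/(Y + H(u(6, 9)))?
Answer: -5/526 + √122/789 ≈ 0.0044935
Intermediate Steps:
H(w) = 2*w
Y = -18 + 12*√122 (Y = -18 + 3*√(961 + 991) = -18 + 3*√1952 = -18 + 3*(4*√122) = -18 + 12*√122 ≈ 114.54)
1/(Y + H(u(6, 9))) = 1/((-18 + 12*√122) + 2*(6*9)) = 1/((-18 + 12*√122) + 2*54) = 1/((-18 + 12*√122) + 108) = 1/(90 + 12*√122)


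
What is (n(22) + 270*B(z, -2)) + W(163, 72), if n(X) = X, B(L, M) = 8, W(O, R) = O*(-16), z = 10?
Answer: -426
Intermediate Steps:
W(O, R) = -16*O
(n(22) + 270*B(z, -2)) + W(163, 72) = (22 + 270*8) - 16*163 = (22 + 2160) - 2608 = 2182 - 2608 = -426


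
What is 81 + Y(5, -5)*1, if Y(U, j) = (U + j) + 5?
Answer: 86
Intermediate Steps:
Y(U, j) = 5 + U + j
81 + Y(5, -5)*1 = 81 + (5 + 5 - 5)*1 = 81 + 5*1 = 81 + 5 = 86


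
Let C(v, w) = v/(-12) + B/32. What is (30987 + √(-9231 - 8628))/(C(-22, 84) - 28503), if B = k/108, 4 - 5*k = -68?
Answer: -826320/760031 - 80*I*√17859/2280093 ≈ -1.0872 - 0.0046888*I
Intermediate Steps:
k = 72/5 (k = ⅘ - ⅕*(-68) = ⅘ + 68/5 = 72/5 ≈ 14.400)
B = 2/15 (B = (72/5)/108 = (72/5)*(1/108) = 2/15 ≈ 0.13333)
C(v, w) = 1/240 - v/12 (C(v, w) = v/(-12) + (2/15)/32 = v*(-1/12) + (2/15)*(1/32) = -v/12 + 1/240 = 1/240 - v/12)
(30987 + √(-9231 - 8628))/(C(-22, 84) - 28503) = (30987 + √(-9231 - 8628))/((1/240 - 1/12*(-22)) - 28503) = (30987 + √(-17859))/((1/240 + 11/6) - 28503) = (30987 + I*√17859)/(147/80 - 28503) = (30987 + I*√17859)/(-2280093/80) = (30987 + I*√17859)*(-80/2280093) = -826320/760031 - 80*I*√17859/2280093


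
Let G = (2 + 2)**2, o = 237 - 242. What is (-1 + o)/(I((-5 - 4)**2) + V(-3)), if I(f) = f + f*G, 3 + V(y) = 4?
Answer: -3/689 ≈ -0.0043541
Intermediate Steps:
V(y) = 1 (V(y) = -3 + 4 = 1)
o = -5
G = 16 (G = 4**2 = 16)
I(f) = 17*f (I(f) = f + f*16 = f + 16*f = 17*f)
(-1 + o)/(I((-5 - 4)**2) + V(-3)) = (-1 - 5)/(17*(-5 - 4)**2 + 1) = -6/(17*(-9)**2 + 1) = -6/(17*81 + 1) = -6/(1377 + 1) = -6/1378 = -6*1/1378 = -3/689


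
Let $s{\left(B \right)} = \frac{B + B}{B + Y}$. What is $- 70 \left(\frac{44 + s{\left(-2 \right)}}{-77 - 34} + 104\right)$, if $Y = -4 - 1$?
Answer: $- \frac{268320}{37} \approx -7251.9$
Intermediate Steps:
$Y = -5$ ($Y = -4 - 1 = -5$)
$s{\left(B \right)} = \frac{2 B}{-5 + B}$ ($s{\left(B \right)} = \frac{B + B}{B - 5} = \frac{2 B}{-5 + B}$)
$- 70 \left(\frac{44 + s{\left(-2 \right)}}{-77 - 34} + 104\right) = - 70 \left(\frac{44 + 2 \left(-2\right) \frac{1}{-5 - 2}}{-77 - 34} + 104\right) = - 70 \left(\frac{44 + 2 \left(-2\right) \frac{1}{-7}}{-111} + 104\right) = - 70 \left(\left(44 + 2 \left(-2\right) \left(- \frac{1}{7}\right)\right) \left(- \frac{1}{111}\right) + 104\right) = - 70 \left(\left(44 + \frac{4}{7}\right) \left(- \frac{1}{111}\right) + 104\right) = - 70 \left(\frac{312}{7} \left(- \frac{1}{111}\right) + 104\right) = - 70 \left(- \frac{104}{259} + 104\right) = \left(-70\right) \frac{26832}{259} = - \frac{268320}{37}$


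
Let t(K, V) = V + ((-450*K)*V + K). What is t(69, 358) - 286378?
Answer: -11401851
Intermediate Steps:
t(K, V) = K + V - 450*K*V (t(K, V) = V + (-450*K*V + K) = V + (K - 450*K*V) = K + V - 450*K*V)
t(69, 358) - 286378 = (69 + 358 - 450*69*358) - 286378 = (69 + 358 - 11115900) - 286378 = -11115473 - 286378 = -11401851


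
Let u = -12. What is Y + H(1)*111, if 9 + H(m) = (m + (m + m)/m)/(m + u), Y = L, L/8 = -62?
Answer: -16778/11 ≈ -1525.3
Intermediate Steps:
L = -496 (L = 8*(-62) = -496)
Y = -496
H(m) = -9 + (2 + m)/(-12 + m) (H(m) = -9 + (m + (m + m)/m)/(m - 12) = -9 + (m + (2*m)/m)/(-12 + m) = -9 + (m + 2)/(-12 + m) = -9 + (2 + m)/(-12 + m))
Y + H(1)*111 = -496 + (2*(55 - 4*1)/(-12 + 1))*111 = -496 + (2*(55 - 4)/(-11))*111 = -496 + (2*(-1/11)*51)*111 = -496 - 102/11*111 = -496 - 11322/11 = -16778/11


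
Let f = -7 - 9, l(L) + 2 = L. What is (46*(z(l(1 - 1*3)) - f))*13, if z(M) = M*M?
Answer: 19136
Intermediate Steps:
l(L) = -2 + L
z(M) = M²
f = -16
(46*(z(l(1 - 1*3)) - f))*13 = (46*((-2 + (1 - 1*3))² - 1*(-16)))*13 = (46*((-2 + (1 - 3))² + 16))*13 = (46*((-2 - 2)² + 16))*13 = (46*((-4)² + 16))*13 = (46*(16 + 16))*13 = (46*32)*13 = 1472*13 = 19136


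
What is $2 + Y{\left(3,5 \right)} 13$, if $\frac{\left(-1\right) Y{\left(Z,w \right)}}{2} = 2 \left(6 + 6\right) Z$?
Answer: $-1870$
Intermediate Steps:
$Y{\left(Z,w \right)} = - 48 Z$ ($Y{\left(Z,w \right)} = - 2 \cdot 2 \left(6 + 6\right) Z = - 2 \cdot 2 \cdot 12 Z = - 2 \cdot 24 Z = - 48 Z$)
$2 + Y{\left(3,5 \right)} 13 = 2 + \left(-48\right) 3 \cdot 13 = 2 - 1872 = -1870$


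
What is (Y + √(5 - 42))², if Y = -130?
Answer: (130 - I*√37)² ≈ 16863.0 - 1581.5*I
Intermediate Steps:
(Y + √(5 - 42))² = (-130 + √(5 - 42))² = (-130 + √(-37))² = (-130 + I*√37)²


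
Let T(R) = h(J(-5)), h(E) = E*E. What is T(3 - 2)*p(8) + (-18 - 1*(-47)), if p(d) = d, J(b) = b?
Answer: 229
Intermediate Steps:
h(E) = E**2
T(R) = 25 (T(R) = (-5)**2 = 25)
T(3 - 2)*p(8) + (-18 - 1*(-47)) = 25*8 + (-18 - 1*(-47)) = 200 + (-18 + 47) = 200 + 29 = 229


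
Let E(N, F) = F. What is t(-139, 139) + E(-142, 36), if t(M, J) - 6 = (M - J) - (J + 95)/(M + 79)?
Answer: -2321/10 ≈ -232.10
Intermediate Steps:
t(M, J) = 6 + M - J - (95 + J)/(79 + M) (t(M, J) = 6 + ((M - J) - (J + 95)/(M + 79)) = 6 + ((M - J) - (95 + J)/(79 + M)) = 6 + (M - J - (95 + J)/(79 + M)) = 6 + M - J - (95 + J)/(79 + M))
t(-139, 139) + E(-142, 36) = (379 + (-139)² - 80*139 + 85*(-139) - 1*139*(-139))/(79 - 139) + 36 = (379 + 19321 - 11120 - 11815 + 19321)/(-60) + 36 = -1/60*16086 + 36 = -2681/10 + 36 = -2321/10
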